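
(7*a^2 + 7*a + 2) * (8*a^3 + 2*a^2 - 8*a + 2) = 56*a^5 + 70*a^4 - 26*a^3 - 38*a^2 - 2*a + 4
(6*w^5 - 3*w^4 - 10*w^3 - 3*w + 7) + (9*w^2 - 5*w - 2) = 6*w^5 - 3*w^4 - 10*w^3 + 9*w^2 - 8*w + 5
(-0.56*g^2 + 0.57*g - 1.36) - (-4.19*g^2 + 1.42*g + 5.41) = 3.63*g^2 - 0.85*g - 6.77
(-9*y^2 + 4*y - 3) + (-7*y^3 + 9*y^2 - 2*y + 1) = -7*y^3 + 2*y - 2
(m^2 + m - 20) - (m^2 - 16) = m - 4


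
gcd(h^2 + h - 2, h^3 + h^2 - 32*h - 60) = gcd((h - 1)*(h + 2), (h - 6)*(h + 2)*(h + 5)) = h + 2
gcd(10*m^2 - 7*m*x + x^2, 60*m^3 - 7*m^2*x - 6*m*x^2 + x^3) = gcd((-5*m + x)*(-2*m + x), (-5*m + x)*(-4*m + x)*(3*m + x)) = -5*m + x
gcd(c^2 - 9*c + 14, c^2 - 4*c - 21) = c - 7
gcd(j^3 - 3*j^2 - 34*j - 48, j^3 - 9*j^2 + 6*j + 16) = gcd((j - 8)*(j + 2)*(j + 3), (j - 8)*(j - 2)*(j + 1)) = j - 8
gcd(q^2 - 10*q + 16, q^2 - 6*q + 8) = q - 2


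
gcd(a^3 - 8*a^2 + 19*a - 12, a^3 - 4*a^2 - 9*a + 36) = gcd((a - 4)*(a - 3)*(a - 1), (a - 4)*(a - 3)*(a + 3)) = a^2 - 7*a + 12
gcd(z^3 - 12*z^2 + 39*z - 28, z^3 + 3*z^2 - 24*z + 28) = 1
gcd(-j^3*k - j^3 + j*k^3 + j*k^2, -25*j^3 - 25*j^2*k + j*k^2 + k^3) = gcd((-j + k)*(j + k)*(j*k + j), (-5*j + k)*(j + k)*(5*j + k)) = j + k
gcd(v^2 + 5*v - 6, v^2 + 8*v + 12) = v + 6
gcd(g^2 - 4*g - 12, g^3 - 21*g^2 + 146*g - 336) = g - 6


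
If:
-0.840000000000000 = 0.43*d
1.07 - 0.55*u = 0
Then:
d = -1.95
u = 1.95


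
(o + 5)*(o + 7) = o^2 + 12*o + 35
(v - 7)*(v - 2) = v^2 - 9*v + 14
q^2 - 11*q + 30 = (q - 6)*(q - 5)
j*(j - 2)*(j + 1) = j^3 - j^2 - 2*j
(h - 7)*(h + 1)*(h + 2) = h^3 - 4*h^2 - 19*h - 14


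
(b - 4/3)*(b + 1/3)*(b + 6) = b^3 + 5*b^2 - 58*b/9 - 8/3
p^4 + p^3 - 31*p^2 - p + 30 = (p - 5)*(p - 1)*(p + 1)*(p + 6)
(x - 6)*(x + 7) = x^2 + x - 42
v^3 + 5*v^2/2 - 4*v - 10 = (v - 2)*(v + 2)*(v + 5/2)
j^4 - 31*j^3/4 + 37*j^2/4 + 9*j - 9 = (j - 6)*(j - 2)*(j - 3/4)*(j + 1)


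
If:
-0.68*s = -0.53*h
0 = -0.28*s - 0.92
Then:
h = -4.22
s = -3.29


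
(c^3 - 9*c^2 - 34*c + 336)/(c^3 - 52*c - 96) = (c - 7)/(c + 2)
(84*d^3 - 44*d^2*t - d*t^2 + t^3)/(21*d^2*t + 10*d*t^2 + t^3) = (12*d^2 - 8*d*t + t^2)/(t*(3*d + t))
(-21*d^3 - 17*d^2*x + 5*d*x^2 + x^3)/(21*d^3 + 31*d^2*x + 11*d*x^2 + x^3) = (-3*d + x)/(3*d + x)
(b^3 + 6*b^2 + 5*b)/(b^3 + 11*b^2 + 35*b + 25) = b/(b + 5)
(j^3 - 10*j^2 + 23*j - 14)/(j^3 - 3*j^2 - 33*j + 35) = (j - 2)/(j + 5)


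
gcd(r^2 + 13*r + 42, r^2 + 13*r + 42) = r^2 + 13*r + 42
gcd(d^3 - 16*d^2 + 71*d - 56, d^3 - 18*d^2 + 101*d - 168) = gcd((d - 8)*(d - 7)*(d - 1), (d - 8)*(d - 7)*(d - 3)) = d^2 - 15*d + 56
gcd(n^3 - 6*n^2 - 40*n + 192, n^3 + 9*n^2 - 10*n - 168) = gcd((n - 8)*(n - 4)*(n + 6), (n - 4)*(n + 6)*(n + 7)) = n^2 + 2*n - 24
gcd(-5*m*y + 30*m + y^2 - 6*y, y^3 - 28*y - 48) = y - 6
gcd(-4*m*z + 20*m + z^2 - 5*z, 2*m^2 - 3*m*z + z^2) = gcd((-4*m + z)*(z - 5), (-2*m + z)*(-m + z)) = 1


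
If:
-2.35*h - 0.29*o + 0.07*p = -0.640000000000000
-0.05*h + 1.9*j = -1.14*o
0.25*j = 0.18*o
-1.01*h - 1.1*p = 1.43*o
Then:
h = 0.26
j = 0.00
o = 0.01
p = -0.25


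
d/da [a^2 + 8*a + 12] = 2*a + 8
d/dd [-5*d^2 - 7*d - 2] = -10*d - 7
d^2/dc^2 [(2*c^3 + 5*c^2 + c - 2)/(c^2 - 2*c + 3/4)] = 280/(8*c^3 - 36*c^2 + 54*c - 27)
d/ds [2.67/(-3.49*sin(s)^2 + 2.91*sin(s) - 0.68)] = (18.6366*sin(s) - 7.7697)*cos(s)/(3.49*sin(s)^2 - 2.91*sin(s) + 0.68)^2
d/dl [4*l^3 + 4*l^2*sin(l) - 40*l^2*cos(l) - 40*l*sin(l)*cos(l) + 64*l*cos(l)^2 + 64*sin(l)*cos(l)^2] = 40*l^2*sin(l) + 4*l^2*cos(l) + 12*l^2 + 8*l*sin(l) - 64*l*sin(2*l) - 80*l*cos(l) - 40*l*cos(2*l) - 20*sin(2*l) + 16*cos(l) + 32*cos(2*l) + 48*cos(3*l) + 32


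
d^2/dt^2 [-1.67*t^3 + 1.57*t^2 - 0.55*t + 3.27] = 3.14 - 10.02*t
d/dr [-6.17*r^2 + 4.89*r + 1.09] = 4.89 - 12.34*r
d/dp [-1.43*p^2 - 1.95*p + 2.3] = -2.86*p - 1.95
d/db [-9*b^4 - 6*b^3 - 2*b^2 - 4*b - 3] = -36*b^3 - 18*b^2 - 4*b - 4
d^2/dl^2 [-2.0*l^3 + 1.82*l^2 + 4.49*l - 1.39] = 3.64 - 12.0*l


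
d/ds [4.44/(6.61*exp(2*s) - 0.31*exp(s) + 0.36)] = (1.3764 - 58.6968*exp(s))*exp(s)/(6.61*exp(2*s) - 0.31*exp(s) + 0.36)^2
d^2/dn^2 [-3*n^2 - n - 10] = -6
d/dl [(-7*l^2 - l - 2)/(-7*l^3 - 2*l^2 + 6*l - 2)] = (-49*l^4 - 14*l^3 - 86*l^2 + 20*l + 14)/(49*l^6 + 28*l^5 - 80*l^4 + 4*l^3 + 44*l^2 - 24*l + 4)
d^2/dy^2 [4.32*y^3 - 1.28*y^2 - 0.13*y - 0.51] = 25.92*y - 2.56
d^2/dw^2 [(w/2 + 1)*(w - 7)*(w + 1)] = 3*w - 4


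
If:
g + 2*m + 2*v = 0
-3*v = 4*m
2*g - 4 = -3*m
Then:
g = 8/13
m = 12/13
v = -16/13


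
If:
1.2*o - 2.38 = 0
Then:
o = 1.98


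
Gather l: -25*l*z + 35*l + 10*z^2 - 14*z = l*(35 - 25*z) + 10*z^2 - 14*z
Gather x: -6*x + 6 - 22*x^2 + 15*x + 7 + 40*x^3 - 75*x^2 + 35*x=40*x^3 - 97*x^2 + 44*x + 13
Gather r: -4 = -4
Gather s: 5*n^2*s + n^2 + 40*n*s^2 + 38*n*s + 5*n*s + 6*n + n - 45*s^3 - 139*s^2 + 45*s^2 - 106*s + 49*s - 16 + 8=n^2 + 7*n - 45*s^3 + s^2*(40*n - 94) + s*(5*n^2 + 43*n - 57) - 8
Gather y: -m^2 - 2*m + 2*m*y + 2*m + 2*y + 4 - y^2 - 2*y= -m^2 + 2*m*y - y^2 + 4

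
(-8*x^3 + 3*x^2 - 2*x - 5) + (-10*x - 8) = -8*x^3 + 3*x^2 - 12*x - 13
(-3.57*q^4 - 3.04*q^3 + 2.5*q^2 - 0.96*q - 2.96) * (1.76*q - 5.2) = -6.2832*q^5 + 13.2136*q^4 + 20.208*q^3 - 14.6896*q^2 - 0.2176*q + 15.392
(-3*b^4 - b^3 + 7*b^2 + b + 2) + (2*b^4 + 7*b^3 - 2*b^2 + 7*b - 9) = -b^4 + 6*b^3 + 5*b^2 + 8*b - 7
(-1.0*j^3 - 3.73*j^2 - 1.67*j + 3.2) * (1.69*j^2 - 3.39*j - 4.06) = -1.69*j^5 - 2.9137*j^4 + 13.8824*j^3 + 26.2131*j^2 - 4.0678*j - 12.992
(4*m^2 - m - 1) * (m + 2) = 4*m^3 + 7*m^2 - 3*m - 2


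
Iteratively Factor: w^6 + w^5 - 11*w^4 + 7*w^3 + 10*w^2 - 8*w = (w + 1)*(w^5 - 11*w^3 + 18*w^2 - 8*w) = (w - 2)*(w + 1)*(w^4 + 2*w^3 - 7*w^2 + 4*w) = (w - 2)*(w - 1)*(w + 1)*(w^3 + 3*w^2 - 4*w) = (w - 2)*(w - 1)*(w + 1)*(w + 4)*(w^2 - w) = (w - 2)*(w - 1)^2*(w + 1)*(w + 4)*(w)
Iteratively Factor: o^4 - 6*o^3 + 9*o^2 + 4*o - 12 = (o + 1)*(o^3 - 7*o^2 + 16*o - 12) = (o - 3)*(o + 1)*(o^2 - 4*o + 4) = (o - 3)*(o - 2)*(o + 1)*(o - 2)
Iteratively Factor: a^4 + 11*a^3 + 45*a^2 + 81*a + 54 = (a + 3)*(a^3 + 8*a^2 + 21*a + 18) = (a + 3)^2*(a^2 + 5*a + 6) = (a + 2)*(a + 3)^2*(a + 3)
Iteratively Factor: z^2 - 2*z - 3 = (z + 1)*(z - 3)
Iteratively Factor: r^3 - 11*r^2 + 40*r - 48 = (r - 4)*(r^2 - 7*r + 12) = (r - 4)*(r - 3)*(r - 4)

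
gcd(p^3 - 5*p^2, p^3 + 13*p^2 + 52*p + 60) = 1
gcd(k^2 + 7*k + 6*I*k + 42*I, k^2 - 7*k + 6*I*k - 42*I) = k + 6*I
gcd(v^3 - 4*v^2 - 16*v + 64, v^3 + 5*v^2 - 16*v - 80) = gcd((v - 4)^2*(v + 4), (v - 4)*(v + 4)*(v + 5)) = v^2 - 16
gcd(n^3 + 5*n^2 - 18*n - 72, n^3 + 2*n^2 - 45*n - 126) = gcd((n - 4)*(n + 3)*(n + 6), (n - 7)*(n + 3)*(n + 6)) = n^2 + 9*n + 18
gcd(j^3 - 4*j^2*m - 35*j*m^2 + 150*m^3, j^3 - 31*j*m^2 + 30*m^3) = j^2 + j*m - 30*m^2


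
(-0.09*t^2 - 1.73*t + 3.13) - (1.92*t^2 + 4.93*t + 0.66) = -2.01*t^2 - 6.66*t + 2.47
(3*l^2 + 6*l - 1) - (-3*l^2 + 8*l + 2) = 6*l^2 - 2*l - 3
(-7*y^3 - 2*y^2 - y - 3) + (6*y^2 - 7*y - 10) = -7*y^3 + 4*y^2 - 8*y - 13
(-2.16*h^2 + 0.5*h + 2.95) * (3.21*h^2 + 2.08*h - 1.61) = -6.9336*h^4 - 2.8878*h^3 + 13.9871*h^2 + 5.331*h - 4.7495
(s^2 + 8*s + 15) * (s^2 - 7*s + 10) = s^4 + s^3 - 31*s^2 - 25*s + 150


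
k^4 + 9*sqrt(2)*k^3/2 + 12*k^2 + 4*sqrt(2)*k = k*(k + sqrt(2)/2)*(k + 2*sqrt(2))^2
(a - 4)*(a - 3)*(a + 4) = a^3 - 3*a^2 - 16*a + 48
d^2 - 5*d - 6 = (d - 6)*(d + 1)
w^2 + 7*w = w*(w + 7)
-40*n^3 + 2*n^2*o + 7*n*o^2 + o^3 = (-2*n + o)*(4*n + o)*(5*n + o)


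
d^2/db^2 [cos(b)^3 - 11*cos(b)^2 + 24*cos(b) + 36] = -99*cos(b)/4 + 22*cos(2*b) - 9*cos(3*b)/4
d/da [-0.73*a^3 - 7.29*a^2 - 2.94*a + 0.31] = -2.19*a^2 - 14.58*a - 2.94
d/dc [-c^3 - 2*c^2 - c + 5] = -3*c^2 - 4*c - 1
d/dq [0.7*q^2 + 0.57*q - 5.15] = 1.4*q + 0.57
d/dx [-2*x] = -2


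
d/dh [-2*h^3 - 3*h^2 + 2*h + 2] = -6*h^2 - 6*h + 2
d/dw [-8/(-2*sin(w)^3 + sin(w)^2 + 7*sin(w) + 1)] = 8*(-6*sin(w)^2 + 2*sin(w) + 7)*cos(w)/(-2*sin(w)^3 + sin(w)^2 + 7*sin(w) + 1)^2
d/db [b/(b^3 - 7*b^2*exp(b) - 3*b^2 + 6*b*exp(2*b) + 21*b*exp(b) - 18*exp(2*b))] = (b^3 - 7*b^2*exp(b) - 3*b^2 - b*(-7*b^2*exp(b) + 3*b^2 + 12*b*exp(2*b) + 7*b*exp(b) - 6*b - 30*exp(2*b) + 21*exp(b)) + 6*b*exp(2*b) + 21*b*exp(b) - 18*exp(2*b))/(b^3 - 7*b^2*exp(b) - 3*b^2 + 6*b*exp(2*b) + 21*b*exp(b) - 18*exp(2*b))^2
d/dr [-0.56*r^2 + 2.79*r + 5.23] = 2.79 - 1.12*r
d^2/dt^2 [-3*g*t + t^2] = 2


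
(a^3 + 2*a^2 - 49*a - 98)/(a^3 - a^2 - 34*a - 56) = (a + 7)/(a + 4)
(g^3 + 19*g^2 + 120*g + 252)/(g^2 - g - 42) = (g^2 + 13*g + 42)/(g - 7)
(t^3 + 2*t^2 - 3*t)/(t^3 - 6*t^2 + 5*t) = (t + 3)/(t - 5)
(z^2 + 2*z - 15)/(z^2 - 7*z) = (z^2 + 2*z - 15)/(z*(z - 7))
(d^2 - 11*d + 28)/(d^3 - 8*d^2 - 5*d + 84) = 1/(d + 3)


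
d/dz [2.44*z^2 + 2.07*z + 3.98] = 4.88*z + 2.07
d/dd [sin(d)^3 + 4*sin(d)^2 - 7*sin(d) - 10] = (3*sin(d)^2 + 8*sin(d) - 7)*cos(d)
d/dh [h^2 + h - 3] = 2*h + 1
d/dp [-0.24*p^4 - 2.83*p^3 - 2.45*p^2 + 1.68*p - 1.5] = -0.96*p^3 - 8.49*p^2 - 4.9*p + 1.68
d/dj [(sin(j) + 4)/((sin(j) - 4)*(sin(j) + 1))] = (-8*sin(j) + cos(j)^2 + 7)*cos(j)/((sin(j) - 4)^2*(sin(j) + 1)^2)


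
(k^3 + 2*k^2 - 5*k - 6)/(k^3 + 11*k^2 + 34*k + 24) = (k^2 + k - 6)/(k^2 + 10*k + 24)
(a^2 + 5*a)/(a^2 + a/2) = 2*(a + 5)/(2*a + 1)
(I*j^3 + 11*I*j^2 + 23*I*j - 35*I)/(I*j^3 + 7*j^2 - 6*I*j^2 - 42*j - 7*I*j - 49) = (j^3 + 11*j^2 + 23*j - 35)/(j^3 + j^2*(-6 - 7*I) + j*(-7 + 42*I) + 49*I)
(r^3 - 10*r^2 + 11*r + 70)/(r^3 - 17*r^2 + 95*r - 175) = (r + 2)/(r - 5)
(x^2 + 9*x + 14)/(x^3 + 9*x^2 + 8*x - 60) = (x^2 + 9*x + 14)/(x^3 + 9*x^2 + 8*x - 60)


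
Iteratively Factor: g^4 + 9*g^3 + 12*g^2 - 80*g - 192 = (g + 4)*(g^3 + 5*g^2 - 8*g - 48) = (g - 3)*(g + 4)*(g^2 + 8*g + 16) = (g - 3)*(g + 4)^2*(g + 4)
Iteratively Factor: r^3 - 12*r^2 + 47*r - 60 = (r - 4)*(r^2 - 8*r + 15) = (r - 4)*(r - 3)*(r - 5)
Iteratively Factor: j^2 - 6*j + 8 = (j - 2)*(j - 4)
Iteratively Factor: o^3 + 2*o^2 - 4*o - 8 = (o + 2)*(o^2 - 4) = (o - 2)*(o + 2)*(o + 2)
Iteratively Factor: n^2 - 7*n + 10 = (n - 5)*(n - 2)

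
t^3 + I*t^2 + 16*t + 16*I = (t - 4*I)*(t + I)*(t + 4*I)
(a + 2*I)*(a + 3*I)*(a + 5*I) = a^3 + 10*I*a^2 - 31*a - 30*I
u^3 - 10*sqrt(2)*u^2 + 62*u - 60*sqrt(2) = (u - 5*sqrt(2))*(u - 3*sqrt(2))*(u - 2*sqrt(2))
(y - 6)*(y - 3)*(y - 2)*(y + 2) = y^4 - 9*y^3 + 14*y^2 + 36*y - 72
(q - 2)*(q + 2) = q^2 - 4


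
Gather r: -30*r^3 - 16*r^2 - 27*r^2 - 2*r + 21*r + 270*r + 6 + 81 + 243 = -30*r^3 - 43*r^2 + 289*r + 330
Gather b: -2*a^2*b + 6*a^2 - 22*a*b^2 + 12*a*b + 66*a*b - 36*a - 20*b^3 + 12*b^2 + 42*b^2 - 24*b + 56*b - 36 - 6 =6*a^2 - 36*a - 20*b^3 + b^2*(54 - 22*a) + b*(-2*a^2 + 78*a + 32) - 42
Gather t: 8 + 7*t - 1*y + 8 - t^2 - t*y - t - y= -t^2 + t*(6 - y) - 2*y + 16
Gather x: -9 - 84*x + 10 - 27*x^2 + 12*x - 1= -27*x^2 - 72*x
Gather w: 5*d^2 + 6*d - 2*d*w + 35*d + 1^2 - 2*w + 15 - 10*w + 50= 5*d^2 + 41*d + w*(-2*d - 12) + 66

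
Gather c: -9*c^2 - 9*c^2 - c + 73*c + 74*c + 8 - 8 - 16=-18*c^2 + 146*c - 16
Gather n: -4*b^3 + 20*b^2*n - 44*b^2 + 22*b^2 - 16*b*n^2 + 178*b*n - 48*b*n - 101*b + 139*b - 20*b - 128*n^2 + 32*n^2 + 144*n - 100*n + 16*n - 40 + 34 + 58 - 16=-4*b^3 - 22*b^2 + 18*b + n^2*(-16*b - 96) + n*(20*b^2 + 130*b + 60) + 36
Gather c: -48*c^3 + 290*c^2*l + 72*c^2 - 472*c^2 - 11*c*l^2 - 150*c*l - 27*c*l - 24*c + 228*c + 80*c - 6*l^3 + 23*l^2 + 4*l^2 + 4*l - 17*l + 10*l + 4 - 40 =-48*c^3 + c^2*(290*l - 400) + c*(-11*l^2 - 177*l + 284) - 6*l^3 + 27*l^2 - 3*l - 36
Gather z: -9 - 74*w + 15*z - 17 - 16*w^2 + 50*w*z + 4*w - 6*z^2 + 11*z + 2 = -16*w^2 - 70*w - 6*z^2 + z*(50*w + 26) - 24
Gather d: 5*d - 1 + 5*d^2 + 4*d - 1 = 5*d^2 + 9*d - 2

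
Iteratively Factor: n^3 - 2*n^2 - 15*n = (n + 3)*(n^2 - 5*n) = (n - 5)*(n + 3)*(n)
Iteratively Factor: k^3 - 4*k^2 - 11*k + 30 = (k - 5)*(k^2 + k - 6) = (k - 5)*(k + 3)*(k - 2)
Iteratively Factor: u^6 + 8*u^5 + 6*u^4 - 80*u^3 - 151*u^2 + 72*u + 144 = (u - 1)*(u^5 + 9*u^4 + 15*u^3 - 65*u^2 - 216*u - 144) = (u - 1)*(u + 3)*(u^4 + 6*u^3 - 3*u^2 - 56*u - 48) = (u - 3)*(u - 1)*(u + 3)*(u^3 + 9*u^2 + 24*u + 16) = (u - 3)*(u - 1)*(u + 3)*(u + 4)*(u^2 + 5*u + 4) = (u - 3)*(u - 1)*(u + 3)*(u + 4)^2*(u + 1)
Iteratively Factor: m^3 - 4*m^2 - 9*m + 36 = (m - 3)*(m^2 - m - 12) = (m - 3)*(m + 3)*(m - 4)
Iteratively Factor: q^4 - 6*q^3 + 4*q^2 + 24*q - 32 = (q - 2)*(q^3 - 4*q^2 - 4*q + 16) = (q - 4)*(q - 2)*(q^2 - 4) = (q - 4)*(q - 2)^2*(q + 2)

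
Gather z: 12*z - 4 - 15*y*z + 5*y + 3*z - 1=5*y + z*(15 - 15*y) - 5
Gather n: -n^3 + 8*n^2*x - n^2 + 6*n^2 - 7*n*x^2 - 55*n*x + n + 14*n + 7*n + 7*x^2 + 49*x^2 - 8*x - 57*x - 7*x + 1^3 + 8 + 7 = -n^3 + n^2*(8*x + 5) + n*(-7*x^2 - 55*x + 22) + 56*x^2 - 72*x + 16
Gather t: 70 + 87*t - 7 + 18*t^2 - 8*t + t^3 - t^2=t^3 + 17*t^2 + 79*t + 63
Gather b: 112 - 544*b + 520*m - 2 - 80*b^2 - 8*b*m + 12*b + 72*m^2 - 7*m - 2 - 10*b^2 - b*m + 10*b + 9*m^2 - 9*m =-90*b^2 + b*(-9*m - 522) + 81*m^2 + 504*m + 108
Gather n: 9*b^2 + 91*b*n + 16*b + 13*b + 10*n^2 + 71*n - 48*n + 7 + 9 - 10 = 9*b^2 + 29*b + 10*n^2 + n*(91*b + 23) + 6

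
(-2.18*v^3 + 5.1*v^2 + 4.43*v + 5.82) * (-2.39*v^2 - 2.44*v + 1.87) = 5.2102*v^5 - 6.8698*v^4 - 27.1083*v^3 - 15.182*v^2 - 5.9167*v + 10.8834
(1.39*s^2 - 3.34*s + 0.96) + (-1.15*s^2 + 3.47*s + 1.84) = 0.24*s^2 + 0.13*s + 2.8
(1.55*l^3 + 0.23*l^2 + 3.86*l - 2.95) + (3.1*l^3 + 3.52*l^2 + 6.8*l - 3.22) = 4.65*l^3 + 3.75*l^2 + 10.66*l - 6.17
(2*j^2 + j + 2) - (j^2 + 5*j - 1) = j^2 - 4*j + 3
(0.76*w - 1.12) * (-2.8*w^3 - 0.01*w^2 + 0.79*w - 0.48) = -2.128*w^4 + 3.1284*w^3 + 0.6116*w^2 - 1.2496*w + 0.5376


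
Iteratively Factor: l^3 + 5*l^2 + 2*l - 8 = (l + 4)*(l^2 + l - 2) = (l + 2)*(l + 4)*(l - 1)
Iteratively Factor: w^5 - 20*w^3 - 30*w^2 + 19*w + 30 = (w + 2)*(w^4 - 2*w^3 - 16*w^2 + 2*w + 15) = (w + 1)*(w + 2)*(w^3 - 3*w^2 - 13*w + 15) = (w - 1)*(w + 1)*(w + 2)*(w^2 - 2*w - 15) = (w - 5)*(w - 1)*(w + 1)*(w + 2)*(w + 3)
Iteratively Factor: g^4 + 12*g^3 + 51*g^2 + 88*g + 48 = (g + 4)*(g^3 + 8*g^2 + 19*g + 12) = (g + 1)*(g + 4)*(g^2 + 7*g + 12) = (g + 1)*(g + 3)*(g + 4)*(g + 4)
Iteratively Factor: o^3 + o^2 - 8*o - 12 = (o - 3)*(o^2 + 4*o + 4) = (o - 3)*(o + 2)*(o + 2)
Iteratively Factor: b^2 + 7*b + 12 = (b + 4)*(b + 3)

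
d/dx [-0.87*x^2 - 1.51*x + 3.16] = -1.74*x - 1.51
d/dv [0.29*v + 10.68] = 0.290000000000000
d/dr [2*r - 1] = 2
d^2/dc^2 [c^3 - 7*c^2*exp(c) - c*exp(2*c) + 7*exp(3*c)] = -7*c^2*exp(c) - 4*c*exp(2*c) - 28*c*exp(c) + 6*c + 63*exp(3*c) - 4*exp(2*c) - 14*exp(c)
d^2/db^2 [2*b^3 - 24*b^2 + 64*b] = 12*b - 48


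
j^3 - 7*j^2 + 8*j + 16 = (j - 4)^2*(j + 1)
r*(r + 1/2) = r^2 + r/2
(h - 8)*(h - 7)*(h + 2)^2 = h^4 - 11*h^3 + 164*h + 224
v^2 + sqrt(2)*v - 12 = (v - 2*sqrt(2))*(v + 3*sqrt(2))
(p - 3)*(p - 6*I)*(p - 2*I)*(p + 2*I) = p^4 - 3*p^3 - 6*I*p^3 + 4*p^2 + 18*I*p^2 - 12*p - 24*I*p + 72*I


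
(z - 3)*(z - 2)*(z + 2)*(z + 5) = z^4 + 2*z^3 - 19*z^2 - 8*z + 60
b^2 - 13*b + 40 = (b - 8)*(b - 5)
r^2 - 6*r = r*(r - 6)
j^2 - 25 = (j - 5)*(j + 5)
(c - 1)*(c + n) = c^2 + c*n - c - n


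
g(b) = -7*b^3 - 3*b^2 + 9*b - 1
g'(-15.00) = -4626.00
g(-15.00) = 22814.00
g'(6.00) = -783.00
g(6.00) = -1567.00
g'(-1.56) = -32.75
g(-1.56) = 4.23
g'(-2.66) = -123.63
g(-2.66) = 85.58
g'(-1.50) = -29.25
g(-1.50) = 2.38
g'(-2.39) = -96.61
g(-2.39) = 55.92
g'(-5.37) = -564.35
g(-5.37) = 948.14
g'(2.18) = -103.88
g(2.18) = -68.16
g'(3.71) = -302.31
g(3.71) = -366.36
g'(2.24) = -109.81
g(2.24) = -74.57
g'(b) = -21*b^2 - 6*b + 9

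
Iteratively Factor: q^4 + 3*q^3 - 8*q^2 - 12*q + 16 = (q - 2)*(q^3 + 5*q^2 + 2*q - 8) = (q - 2)*(q - 1)*(q^2 + 6*q + 8) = (q - 2)*(q - 1)*(q + 2)*(q + 4)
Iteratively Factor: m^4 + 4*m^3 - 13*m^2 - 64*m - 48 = (m - 4)*(m^3 + 8*m^2 + 19*m + 12) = (m - 4)*(m + 1)*(m^2 + 7*m + 12) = (m - 4)*(m + 1)*(m + 3)*(m + 4)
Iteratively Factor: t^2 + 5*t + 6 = (t + 2)*(t + 3)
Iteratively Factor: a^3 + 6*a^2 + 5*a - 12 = (a + 3)*(a^2 + 3*a - 4) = (a - 1)*(a + 3)*(a + 4)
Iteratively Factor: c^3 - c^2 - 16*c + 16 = (c - 1)*(c^2 - 16) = (c - 4)*(c - 1)*(c + 4)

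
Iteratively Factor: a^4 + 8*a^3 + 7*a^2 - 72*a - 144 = (a + 4)*(a^3 + 4*a^2 - 9*a - 36) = (a - 3)*(a + 4)*(a^2 + 7*a + 12) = (a - 3)*(a + 4)^2*(a + 3)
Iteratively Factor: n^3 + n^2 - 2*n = (n)*(n^2 + n - 2) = n*(n - 1)*(n + 2)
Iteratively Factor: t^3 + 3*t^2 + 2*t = (t)*(t^2 + 3*t + 2) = t*(t + 1)*(t + 2)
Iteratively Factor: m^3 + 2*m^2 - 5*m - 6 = (m - 2)*(m^2 + 4*m + 3) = (m - 2)*(m + 3)*(m + 1)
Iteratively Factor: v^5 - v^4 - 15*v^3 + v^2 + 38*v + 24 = (v - 4)*(v^4 + 3*v^3 - 3*v^2 - 11*v - 6) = (v - 4)*(v + 3)*(v^3 - 3*v - 2) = (v - 4)*(v + 1)*(v + 3)*(v^2 - v - 2) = (v - 4)*(v - 2)*(v + 1)*(v + 3)*(v + 1)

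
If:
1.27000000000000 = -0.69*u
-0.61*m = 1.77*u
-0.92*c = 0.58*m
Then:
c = -3.37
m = 5.34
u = -1.84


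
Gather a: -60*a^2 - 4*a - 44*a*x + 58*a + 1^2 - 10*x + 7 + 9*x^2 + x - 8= -60*a^2 + a*(54 - 44*x) + 9*x^2 - 9*x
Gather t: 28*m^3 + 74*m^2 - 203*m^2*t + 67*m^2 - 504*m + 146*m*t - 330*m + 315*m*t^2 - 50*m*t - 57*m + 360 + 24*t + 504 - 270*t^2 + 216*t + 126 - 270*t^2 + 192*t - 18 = 28*m^3 + 141*m^2 - 891*m + t^2*(315*m - 540) + t*(-203*m^2 + 96*m + 432) + 972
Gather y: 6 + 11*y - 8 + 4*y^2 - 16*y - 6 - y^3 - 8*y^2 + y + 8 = -y^3 - 4*y^2 - 4*y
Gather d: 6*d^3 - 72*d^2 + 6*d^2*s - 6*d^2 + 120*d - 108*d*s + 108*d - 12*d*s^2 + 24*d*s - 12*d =6*d^3 + d^2*(6*s - 78) + d*(-12*s^2 - 84*s + 216)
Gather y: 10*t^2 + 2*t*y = 10*t^2 + 2*t*y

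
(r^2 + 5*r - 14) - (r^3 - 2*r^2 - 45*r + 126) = -r^3 + 3*r^2 + 50*r - 140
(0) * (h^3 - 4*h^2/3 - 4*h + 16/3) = 0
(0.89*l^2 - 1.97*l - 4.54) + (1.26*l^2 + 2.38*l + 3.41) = 2.15*l^2 + 0.41*l - 1.13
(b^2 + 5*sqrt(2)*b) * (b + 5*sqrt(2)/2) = b^3 + 15*sqrt(2)*b^2/2 + 25*b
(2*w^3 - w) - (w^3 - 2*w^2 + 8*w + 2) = w^3 + 2*w^2 - 9*w - 2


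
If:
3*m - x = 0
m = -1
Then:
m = -1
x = -3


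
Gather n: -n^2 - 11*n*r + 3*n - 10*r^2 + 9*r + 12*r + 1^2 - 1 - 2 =-n^2 + n*(3 - 11*r) - 10*r^2 + 21*r - 2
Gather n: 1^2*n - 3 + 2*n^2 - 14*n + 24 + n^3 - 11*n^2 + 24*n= n^3 - 9*n^2 + 11*n + 21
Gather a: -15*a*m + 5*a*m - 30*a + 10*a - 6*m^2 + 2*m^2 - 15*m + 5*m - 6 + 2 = a*(-10*m - 20) - 4*m^2 - 10*m - 4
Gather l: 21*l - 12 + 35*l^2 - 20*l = 35*l^2 + l - 12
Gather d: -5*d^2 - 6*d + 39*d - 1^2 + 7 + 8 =-5*d^2 + 33*d + 14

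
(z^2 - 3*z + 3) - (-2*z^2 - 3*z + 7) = 3*z^2 - 4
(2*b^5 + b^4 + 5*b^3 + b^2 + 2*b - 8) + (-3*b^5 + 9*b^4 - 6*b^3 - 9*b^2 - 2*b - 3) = -b^5 + 10*b^4 - b^3 - 8*b^2 - 11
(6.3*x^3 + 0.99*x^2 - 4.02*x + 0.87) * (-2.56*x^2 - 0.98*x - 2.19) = -16.128*x^5 - 8.7084*x^4 - 4.476*x^3 - 0.4557*x^2 + 7.9512*x - 1.9053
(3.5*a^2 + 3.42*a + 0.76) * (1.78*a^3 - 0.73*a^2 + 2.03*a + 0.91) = 6.23*a^5 + 3.5326*a^4 + 5.9612*a^3 + 9.5728*a^2 + 4.655*a + 0.6916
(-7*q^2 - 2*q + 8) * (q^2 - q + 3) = -7*q^4 + 5*q^3 - 11*q^2 - 14*q + 24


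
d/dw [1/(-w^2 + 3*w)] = (2*w - 3)/(w^2*(w - 3)^2)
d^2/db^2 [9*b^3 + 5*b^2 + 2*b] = 54*b + 10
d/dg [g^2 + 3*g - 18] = 2*g + 3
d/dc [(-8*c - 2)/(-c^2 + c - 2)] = 2*(-4*c^2 - 2*c + 9)/(c^4 - 2*c^3 + 5*c^2 - 4*c + 4)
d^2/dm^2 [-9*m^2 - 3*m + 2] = -18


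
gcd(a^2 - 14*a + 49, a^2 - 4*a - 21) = a - 7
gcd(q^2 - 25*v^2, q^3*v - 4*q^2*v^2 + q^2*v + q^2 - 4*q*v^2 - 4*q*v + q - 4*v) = 1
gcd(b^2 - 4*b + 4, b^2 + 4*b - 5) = 1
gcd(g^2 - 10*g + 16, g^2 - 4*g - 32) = g - 8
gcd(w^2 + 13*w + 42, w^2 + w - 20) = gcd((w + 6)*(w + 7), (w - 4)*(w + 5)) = 1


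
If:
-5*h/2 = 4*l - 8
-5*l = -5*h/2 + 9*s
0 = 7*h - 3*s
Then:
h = -80/123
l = 296/123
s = -560/369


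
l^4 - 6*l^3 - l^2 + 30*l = l*(l - 5)*(l - 3)*(l + 2)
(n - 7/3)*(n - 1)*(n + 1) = n^3 - 7*n^2/3 - n + 7/3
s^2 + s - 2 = (s - 1)*(s + 2)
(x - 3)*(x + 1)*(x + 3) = x^3 + x^2 - 9*x - 9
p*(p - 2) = p^2 - 2*p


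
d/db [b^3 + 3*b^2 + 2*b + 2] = 3*b^2 + 6*b + 2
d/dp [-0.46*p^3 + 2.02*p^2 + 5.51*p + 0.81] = -1.38*p^2 + 4.04*p + 5.51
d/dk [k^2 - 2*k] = 2*k - 2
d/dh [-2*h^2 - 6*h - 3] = -4*h - 6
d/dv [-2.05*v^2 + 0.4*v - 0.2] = 0.4 - 4.1*v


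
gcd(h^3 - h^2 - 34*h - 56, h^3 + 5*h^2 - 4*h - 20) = h + 2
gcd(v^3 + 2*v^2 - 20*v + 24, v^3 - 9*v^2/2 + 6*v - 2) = v^2 - 4*v + 4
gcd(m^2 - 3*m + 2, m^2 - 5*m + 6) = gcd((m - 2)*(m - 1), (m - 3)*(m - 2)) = m - 2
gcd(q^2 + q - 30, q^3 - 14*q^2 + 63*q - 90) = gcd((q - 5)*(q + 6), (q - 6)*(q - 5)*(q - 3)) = q - 5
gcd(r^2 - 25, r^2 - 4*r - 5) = r - 5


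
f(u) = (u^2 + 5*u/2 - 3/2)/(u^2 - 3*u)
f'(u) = (3 - 2*u)*(u^2 + 5*u/2 - 3/2)/(u^2 - 3*u)^2 + (2*u + 5/2)/(u^2 - 3*u) = (-11*u^2 + 6*u - 9)/(2*u^2*(u^2 - 6*u + 9))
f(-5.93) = 0.36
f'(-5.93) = -0.08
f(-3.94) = 0.15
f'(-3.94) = -0.14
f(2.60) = -11.31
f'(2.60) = -31.32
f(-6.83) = 0.42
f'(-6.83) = -0.06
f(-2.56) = -0.09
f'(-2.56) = -0.24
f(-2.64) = -0.08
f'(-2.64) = -0.23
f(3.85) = 7.01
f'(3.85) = -6.95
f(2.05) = -4.02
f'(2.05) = -5.66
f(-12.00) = 0.62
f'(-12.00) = -0.03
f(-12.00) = 0.62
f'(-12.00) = -0.03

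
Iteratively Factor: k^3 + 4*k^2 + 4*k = (k + 2)*(k^2 + 2*k) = k*(k + 2)*(k + 2)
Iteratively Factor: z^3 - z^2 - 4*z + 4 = (z + 2)*(z^2 - 3*z + 2) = (z - 1)*(z + 2)*(z - 2)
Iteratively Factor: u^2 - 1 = (u - 1)*(u + 1)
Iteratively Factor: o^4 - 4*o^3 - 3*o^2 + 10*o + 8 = (o + 1)*(o^3 - 5*o^2 + 2*o + 8) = (o + 1)^2*(o^2 - 6*o + 8) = (o - 4)*(o + 1)^2*(o - 2)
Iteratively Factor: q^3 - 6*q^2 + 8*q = (q - 4)*(q^2 - 2*q) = q*(q - 4)*(q - 2)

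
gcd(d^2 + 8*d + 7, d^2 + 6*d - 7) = d + 7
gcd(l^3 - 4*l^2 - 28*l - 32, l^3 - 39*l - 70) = l + 2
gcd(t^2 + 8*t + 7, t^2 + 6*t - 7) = t + 7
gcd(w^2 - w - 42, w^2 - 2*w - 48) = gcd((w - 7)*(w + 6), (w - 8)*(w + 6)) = w + 6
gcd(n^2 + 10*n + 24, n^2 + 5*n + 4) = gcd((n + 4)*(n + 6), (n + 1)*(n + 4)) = n + 4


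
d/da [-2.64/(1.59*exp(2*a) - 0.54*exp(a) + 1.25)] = (8.3952*exp(a) - 1.4256)*exp(a)/(1.59*exp(2*a) - 0.54*exp(a) + 1.25)^2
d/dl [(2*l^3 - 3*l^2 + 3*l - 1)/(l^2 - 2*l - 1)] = (2*l^4 - 8*l^3 - 3*l^2 + 8*l - 5)/(l^4 - 4*l^3 + 2*l^2 + 4*l + 1)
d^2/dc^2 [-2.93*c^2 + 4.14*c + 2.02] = -5.86000000000000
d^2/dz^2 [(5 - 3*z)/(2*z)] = 5/z^3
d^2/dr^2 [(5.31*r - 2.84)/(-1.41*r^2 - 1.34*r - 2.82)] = (-(2.82*r + 1.34)*(5.31*r - 2.84)*(5.64*r + 2.68) + (44.9226*r + 6.222)*(1.41*r^2 + 1.34*r + 2.82))/(1.41*r^2 + 1.34*r + 2.82)^3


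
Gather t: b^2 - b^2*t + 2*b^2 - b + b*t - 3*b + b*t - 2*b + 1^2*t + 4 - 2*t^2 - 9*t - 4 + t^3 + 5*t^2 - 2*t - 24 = 3*b^2 - 6*b + t^3 + 3*t^2 + t*(-b^2 + 2*b - 10) - 24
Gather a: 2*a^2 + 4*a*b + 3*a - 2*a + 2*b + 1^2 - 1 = 2*a^2 + a*(4*b + 1) + 2*b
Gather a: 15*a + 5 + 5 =15*a + 10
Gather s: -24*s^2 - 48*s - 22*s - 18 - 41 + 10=-24*s^2 - 70*s - 49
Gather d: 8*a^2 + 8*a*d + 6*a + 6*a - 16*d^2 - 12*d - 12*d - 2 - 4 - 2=8*a^2 + 12*a - 16*d^2 + d*(8*a - 24) - 8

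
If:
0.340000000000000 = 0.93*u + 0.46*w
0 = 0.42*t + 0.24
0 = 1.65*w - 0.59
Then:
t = -0.57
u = 0.19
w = 0.36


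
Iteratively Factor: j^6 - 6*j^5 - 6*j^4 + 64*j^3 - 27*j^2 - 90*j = (j + 3)*(j^5 - 9*j^4 + 21*j^3 + j^2 - 30*j) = (j + 1)*(j + 3)*(j^4 - 10*j^3 + 31*j^2 - 30*j) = (j - 3)*(j + 1)*(j + 3)*(j^3 - 7*j^2 + 10*j) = j*(j - 3)*(j + 1)*(j + 3)*(j^2 - 7*j + 10) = j*(j - 3)*(j - 2)*(j + 1)*(j + 3)*(j - 5)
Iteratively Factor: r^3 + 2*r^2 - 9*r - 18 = (r + 2)*(r^2 - 9) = (r + 2)*(r + 3)*(r - 3)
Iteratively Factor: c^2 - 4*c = (c - 4)*(c)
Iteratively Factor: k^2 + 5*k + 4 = (k + 1)*(k + 4)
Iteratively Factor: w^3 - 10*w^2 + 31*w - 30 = (w - 2)*(w^2 - 8*w + 15) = (w - 5)*(w - 2)*(w - 3)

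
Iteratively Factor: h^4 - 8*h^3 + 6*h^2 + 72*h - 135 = (h - 3)*(h^3 - 5*h^2 - 9*h + 45) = (h - 3)*(h + 3)*(h^2 - 8*h + 15) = (h - 3)^2*(h + 3)*(h - 5)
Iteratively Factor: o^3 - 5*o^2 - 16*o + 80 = (o - 4)*(o^2 - o - 20) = (o - 5)*(o - 4)*(o + 4)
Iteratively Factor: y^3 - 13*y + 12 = (y - 3)*(y^2 + 3*y - 4) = (y - 3)*(y - 1)*(y + 4)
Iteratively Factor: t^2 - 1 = (t - 1)*(t + 1)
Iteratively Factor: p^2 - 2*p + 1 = (p - 1)*(p - 1)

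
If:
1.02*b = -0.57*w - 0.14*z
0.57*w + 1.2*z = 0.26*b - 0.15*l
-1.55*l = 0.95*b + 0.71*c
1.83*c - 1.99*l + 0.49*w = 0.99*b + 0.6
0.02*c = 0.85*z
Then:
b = -0.01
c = 0.22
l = -0.10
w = 0.01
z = 0.01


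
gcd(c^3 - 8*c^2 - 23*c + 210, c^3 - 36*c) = c - 6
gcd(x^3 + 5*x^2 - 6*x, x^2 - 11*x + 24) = 1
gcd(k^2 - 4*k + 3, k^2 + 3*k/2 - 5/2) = k - 1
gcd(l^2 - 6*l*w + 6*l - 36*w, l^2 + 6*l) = l + 6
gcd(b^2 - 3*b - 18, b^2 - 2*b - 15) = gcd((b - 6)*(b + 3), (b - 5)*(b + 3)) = b + 3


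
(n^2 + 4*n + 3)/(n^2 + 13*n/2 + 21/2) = 2*(n + 1)/(2*n + 7)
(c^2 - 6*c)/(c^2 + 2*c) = (c - 6)/(c + 2)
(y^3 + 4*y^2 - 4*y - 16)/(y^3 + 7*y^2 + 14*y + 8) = (y - 2)/(y + 1)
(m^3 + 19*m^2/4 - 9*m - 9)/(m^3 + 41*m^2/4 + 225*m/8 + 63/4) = 2*(m - 2)/(2*m + 7)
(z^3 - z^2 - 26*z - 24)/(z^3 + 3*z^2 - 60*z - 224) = (z^2 - 5*z - 6)/(z^2 - z - 56)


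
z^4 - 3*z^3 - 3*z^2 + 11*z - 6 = (z - 3)*(z - 1)^2*(z + 2)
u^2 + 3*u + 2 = (u + 1)*(u + 2)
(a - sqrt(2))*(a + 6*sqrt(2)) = a^2 + 5*sqrt(2)*a - 12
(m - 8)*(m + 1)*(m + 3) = m^3 - 4*m^2 - 29*m - 24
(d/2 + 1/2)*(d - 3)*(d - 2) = d^3/2 - 2*d^2 + d/2 + 3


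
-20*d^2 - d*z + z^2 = (-5*d + z)*(4*d + z)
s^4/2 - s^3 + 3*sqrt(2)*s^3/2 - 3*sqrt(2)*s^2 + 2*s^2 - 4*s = s*(s/2 + sqrt(2)/2)*(s - 2)*(s + 2*sqrt(2))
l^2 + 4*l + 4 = (l + 2)^2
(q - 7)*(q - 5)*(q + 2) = q^3 - 10*q^2 + 11*q + 70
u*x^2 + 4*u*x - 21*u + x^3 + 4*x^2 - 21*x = (u + x)*(x - 3)*(x + 7)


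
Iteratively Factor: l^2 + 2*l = (l + 2)*(l)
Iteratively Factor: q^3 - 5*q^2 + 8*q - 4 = (q - 2)*(q^2 - 3*q + 2) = (q - 2)^2*(q - 1)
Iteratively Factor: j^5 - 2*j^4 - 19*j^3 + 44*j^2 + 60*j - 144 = (j + 4)*(j^4 - 6*j^3 + 5*j^2 + 24*j - 36) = (j - 3)*(j + 4)*(j^3 - 3*j^2 - 4*j + 12) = (j - 3)*(j + 2)*(j + 4)*(j^2 - 5*j + 6) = (j - 3)^2*(j + 2)*(j + 4)*(j - 2)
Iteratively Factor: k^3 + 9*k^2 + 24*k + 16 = (k + 1)*(k^2 + 8*k + 16) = (k + 1)*(k + 4)*(k + 4)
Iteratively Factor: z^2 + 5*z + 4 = (z + 1)*(z + 4)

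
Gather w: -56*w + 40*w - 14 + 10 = -16*w - 4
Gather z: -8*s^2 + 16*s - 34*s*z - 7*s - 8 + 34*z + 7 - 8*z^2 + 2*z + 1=-8*s^2 + 9*s - 8*z^2 + z*(36 - 34*s)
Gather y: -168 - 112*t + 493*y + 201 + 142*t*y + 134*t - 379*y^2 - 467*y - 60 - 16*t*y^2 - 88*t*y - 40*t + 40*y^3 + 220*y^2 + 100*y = -18*t + 40*y^3 + y^2*(-16*t - 159) + y*(54*t + 126) - 27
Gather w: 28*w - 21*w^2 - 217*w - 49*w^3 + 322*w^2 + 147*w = -49*w^3 + 301*w^2 - 42*w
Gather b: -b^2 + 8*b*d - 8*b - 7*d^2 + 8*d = -b^2 + b*(8*d - 8) - 7*d^2 + 8*d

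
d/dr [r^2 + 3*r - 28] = 2*r + 3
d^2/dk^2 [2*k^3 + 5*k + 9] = 12*k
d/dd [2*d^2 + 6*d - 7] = 4*d + 6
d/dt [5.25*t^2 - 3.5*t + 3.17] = 10.5*t - 3.5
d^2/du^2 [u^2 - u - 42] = 2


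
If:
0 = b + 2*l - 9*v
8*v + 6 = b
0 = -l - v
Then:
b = 22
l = -2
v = 2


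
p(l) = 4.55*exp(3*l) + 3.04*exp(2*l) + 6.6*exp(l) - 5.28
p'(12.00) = 58848471673059100.00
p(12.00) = 19616184067379600.00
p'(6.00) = 897250790.49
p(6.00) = 299250291.49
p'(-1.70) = 1.49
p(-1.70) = -3.95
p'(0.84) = 217.56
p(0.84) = 82.87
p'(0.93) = 278.02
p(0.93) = 105.05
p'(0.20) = 42.00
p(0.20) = 15.61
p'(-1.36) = 2.33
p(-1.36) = -3.31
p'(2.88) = 79215.00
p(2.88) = 26799.68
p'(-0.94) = 4.32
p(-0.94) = -1.97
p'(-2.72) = 0.47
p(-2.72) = -4.83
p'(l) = 13.65*exp(3*l) + 6.08*exp(2*l) + 6.6*exp(l)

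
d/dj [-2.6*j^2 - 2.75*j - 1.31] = -5.2*j - 2.75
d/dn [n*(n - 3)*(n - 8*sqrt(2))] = 3*n^2 - 16*sqrt(2)*n - 6*n + 24*sqrt(2)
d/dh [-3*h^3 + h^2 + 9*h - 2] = -9*h^2 + 2*h + 9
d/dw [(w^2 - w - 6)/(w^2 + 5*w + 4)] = 2*(3*w^2 + 10*w + 13)/(w^4 + 10*w^3 + 33*w^2 + 40*w + 16)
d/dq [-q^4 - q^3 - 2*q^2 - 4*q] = -4*q^3 - 3*q^2 - 4*q - 4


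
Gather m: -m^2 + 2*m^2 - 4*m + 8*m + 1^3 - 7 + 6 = m^2 + 4*m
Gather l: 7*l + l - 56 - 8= 8*l - 64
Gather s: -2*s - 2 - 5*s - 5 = -7*s - 7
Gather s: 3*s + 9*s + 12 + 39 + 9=12*s + 60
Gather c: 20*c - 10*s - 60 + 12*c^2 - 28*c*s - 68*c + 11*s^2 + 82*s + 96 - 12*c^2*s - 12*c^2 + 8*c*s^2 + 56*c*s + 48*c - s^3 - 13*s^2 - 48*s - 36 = -12*c^2*s + c*(8*s^2 + 28*s) - s^3 - 2*s^2 + 24*s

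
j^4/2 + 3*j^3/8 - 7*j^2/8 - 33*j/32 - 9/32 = (j/2 + 1/2)*(j - 3/2)*(j + 1/2)*(j + 3/4)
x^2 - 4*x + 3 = (x - 3)*(x - 1)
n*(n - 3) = n^2 - 3*n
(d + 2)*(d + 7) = d^2 + 9*d + 14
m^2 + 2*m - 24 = (m - 4)*(m + 6)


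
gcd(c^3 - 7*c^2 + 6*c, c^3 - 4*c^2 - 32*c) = c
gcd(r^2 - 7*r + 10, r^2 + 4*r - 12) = r - 2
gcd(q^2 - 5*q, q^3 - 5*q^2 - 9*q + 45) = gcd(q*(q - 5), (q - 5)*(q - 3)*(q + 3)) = q - 5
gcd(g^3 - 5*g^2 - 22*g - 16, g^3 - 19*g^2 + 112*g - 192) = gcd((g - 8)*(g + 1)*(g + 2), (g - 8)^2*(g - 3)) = g - 8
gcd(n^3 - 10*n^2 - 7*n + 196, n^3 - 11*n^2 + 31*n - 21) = n - 7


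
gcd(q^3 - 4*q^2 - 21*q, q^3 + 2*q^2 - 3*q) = q^2 + 3*q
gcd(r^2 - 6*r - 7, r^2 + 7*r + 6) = r + 1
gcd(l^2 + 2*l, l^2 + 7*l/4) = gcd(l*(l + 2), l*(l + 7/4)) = l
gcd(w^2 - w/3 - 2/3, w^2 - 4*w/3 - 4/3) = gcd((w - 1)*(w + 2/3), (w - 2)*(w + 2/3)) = w + 2/3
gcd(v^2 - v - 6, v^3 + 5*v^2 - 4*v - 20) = v + 2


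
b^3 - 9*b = b*(b - 3)*(b + 3)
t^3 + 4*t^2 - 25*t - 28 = (t - 4)*(t + 1)*(t + 7)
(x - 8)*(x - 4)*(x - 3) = x^3 - 15*x^2 + 68*x - 96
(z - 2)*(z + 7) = z^2 + 5*z - 14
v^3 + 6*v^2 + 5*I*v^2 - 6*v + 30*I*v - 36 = (v + 6)*(v + 2*I)*(v + 3*I)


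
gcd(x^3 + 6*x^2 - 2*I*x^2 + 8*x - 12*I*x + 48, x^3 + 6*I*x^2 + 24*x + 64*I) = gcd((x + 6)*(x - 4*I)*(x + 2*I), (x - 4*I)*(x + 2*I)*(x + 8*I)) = x^2 - 2*I*x + 8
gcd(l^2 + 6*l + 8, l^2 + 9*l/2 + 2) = l + 4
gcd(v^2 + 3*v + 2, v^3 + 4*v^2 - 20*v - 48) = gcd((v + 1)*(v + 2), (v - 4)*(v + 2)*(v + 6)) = v + 2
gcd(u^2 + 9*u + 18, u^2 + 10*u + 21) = u + 3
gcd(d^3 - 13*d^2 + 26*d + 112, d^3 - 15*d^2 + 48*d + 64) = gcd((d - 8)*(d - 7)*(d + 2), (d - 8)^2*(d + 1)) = d - 8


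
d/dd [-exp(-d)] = exp(-d)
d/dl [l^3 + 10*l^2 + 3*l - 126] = 3*l^2 + 20*l + 3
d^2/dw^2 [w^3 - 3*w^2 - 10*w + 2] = 6*w - 6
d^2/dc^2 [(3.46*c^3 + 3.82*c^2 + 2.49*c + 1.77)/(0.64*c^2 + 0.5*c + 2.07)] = (1.77635683940025e-15*c^5 + 7.105427357601e-15*c^4 - 7.84260799999999*c^3 - 4.52786399999999*c^2 + 72.560412*c + 23.777544)/(0.262144*c^6 + 0.6144*c^5 + 3.023616*c^4 + 4.0994*c^3 + 9.779508*c^2 + 6.42735*c + 8.869743)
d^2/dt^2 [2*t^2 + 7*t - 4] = 4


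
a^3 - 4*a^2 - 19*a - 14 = (a - 7)*(a + 1)*(a + 2)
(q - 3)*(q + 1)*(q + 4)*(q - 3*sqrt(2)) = q^4 - 3*sqrt(2)*q^3 + 2*q^3 - 11*q^2 - 6*sqrt(2)*q^2 - 12*q + 33*sqrt(2)*q + 36*sqrt(2)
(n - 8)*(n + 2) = n^2 - 6*n - 16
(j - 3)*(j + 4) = j^2 + j - 12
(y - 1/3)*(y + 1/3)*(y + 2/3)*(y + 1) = y^4 + 5*y^3/3 + 5*y^2/9 - 5*y/27 - 2/27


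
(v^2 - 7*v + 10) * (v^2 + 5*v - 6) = v^4 - 2*v^3 - 31*v^2 + 92*v - 60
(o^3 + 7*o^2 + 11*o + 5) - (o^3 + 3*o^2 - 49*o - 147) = 4*o^2 + 60*o + 152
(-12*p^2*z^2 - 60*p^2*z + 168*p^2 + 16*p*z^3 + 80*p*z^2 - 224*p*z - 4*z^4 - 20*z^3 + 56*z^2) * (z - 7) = -12*p^2*z^3 + 24*p^2*z^2 + 588*p^2*z - 1176*p^2 + 16*p*z^4 - 32*p*z^3 - 784*p*z^2 + 1568*p*z - 4*z^5 + 8*z^4 + 196*z^3 - 392*z^2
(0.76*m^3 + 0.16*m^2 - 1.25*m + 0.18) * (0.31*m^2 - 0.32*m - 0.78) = 0.2356*m^5 - 0.1936*m^4 - 1.0315*m^3 + 0.331*m^2 + 0.9174*m - 0.1404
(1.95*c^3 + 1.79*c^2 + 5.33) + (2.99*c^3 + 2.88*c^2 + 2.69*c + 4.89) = 4.94*c^3 + 4.67*c^2 + 2.69*c + 10.22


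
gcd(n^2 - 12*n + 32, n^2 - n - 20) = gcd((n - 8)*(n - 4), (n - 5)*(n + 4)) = 1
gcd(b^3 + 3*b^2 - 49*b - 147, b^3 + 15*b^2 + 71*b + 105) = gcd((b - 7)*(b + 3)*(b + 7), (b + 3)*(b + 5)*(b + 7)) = b^2 + 10*b + 21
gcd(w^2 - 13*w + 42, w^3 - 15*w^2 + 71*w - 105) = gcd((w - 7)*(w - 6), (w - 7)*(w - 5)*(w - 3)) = w - 7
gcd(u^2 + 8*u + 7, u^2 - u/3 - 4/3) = u + 1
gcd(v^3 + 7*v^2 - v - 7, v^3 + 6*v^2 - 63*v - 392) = v + 7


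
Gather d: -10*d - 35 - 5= -10*d - 40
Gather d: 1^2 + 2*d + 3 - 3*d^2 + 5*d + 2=-3*d^2 + 7*d + 6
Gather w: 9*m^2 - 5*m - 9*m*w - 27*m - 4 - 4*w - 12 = 9*m^2 - 32*m + w*(-9*m - 4) - 16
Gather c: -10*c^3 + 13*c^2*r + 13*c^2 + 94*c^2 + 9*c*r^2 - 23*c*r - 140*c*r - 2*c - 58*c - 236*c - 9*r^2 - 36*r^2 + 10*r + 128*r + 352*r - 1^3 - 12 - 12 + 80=-10*c^3 + c^2*(13*r + 107) + c*(9*r^2 - 163*r - 296) - 45*r^2 + 490*r + 55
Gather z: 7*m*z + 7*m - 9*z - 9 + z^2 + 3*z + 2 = 7*m + z^2 + z*(7*m - 6) - 7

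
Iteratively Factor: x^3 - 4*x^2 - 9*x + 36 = (x + 3)*(x^2 - 7*x + 12) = (x - 4)*(x + 3)*(x - 3)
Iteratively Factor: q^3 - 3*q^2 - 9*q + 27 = (q + 3)*(q^2 - 6*q + 9) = (q - 3)*(q + 3)*(q - 3)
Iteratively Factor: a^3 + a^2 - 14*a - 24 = (a - 4)*(a^2 + 5*a + 6) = (a - 4)*(a + 2)*(a + 3)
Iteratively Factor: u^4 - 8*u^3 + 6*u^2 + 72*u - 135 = (u - 5)*(u^3 - 3*u^2 - 9*u + 27) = (u - 5)*(u - 3)*(u^2 - 9) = (u - 5)*(u - 3)^2*(u + 3)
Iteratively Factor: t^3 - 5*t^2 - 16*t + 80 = (t - 5)*(t^2 - 16) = (t - 5)*(t + 4)*(t - 4)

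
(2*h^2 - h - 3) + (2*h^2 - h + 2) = 4*h^2 - 2*h - 1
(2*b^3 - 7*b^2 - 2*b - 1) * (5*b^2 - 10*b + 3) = 10*b^5 - 55*b^4 + 66*b^3 - 6*b^2 + 4*b - 3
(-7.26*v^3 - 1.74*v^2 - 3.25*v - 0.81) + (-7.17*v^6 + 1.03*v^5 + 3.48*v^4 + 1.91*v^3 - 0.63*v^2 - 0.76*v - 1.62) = -7.17*v^6 + 1.03*v^5 + 3.48*v^4 - 5.35*v^3 - 2.37*v^2 - 4.01*v - 2.43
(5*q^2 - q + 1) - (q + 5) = 5*q^2 - 2*q - 4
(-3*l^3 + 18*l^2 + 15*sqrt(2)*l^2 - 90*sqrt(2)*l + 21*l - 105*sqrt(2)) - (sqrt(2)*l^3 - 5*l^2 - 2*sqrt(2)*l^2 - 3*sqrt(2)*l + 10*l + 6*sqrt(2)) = -3*l^3 - sqrt(2)*l^3 + 23*l^2 + 17*sqrt(2)*l^2 - 87*sqrt(2)*l + 11*l - 111*sqrt(2)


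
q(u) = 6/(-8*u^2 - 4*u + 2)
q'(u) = 6*(16*u + 4)/(-8*u^2 - 4*u + 2)^2 = 6*(4*u + 1)/(4*u^2 + 2*u - 1)^2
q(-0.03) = 2.84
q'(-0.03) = 4.73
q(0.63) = -1.62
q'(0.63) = 6.19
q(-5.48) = -0.03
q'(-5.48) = -0.01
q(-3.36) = -0.08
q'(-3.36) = -0.05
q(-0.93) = -5.00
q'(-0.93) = -45.39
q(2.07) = -0.15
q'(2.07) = 0.14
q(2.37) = -0.11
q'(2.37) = 0.09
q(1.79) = -0.19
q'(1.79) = 0.21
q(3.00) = -0.07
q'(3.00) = 0.05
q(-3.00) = -0.10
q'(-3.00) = -0.08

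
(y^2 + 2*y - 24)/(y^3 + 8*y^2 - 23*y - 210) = (y - 4)/(y^2 + 2*y - 35)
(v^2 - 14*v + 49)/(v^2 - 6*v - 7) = (v - 7)/(v + 1)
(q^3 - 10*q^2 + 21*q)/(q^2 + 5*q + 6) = q*(q^2 - 10*q + 21)/(q^2 + 5*q + 6)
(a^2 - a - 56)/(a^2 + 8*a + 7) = (a - 8)/(a + 1)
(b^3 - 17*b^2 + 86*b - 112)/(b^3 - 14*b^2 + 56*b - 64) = (b - 7)/(b - 4)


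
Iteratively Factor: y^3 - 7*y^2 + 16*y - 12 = (y - 2)*(y^2 - 5*y + 6) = (y - 2)^2*(y - 3)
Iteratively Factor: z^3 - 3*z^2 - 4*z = (z)*(z^2 - 3*z - 4) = z*(z - 4)*(z + 1)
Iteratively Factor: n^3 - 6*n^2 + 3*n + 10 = (n + 1)*(n^2 - 7*n + 10) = (n - 5)*(n + 1)*(n - 2)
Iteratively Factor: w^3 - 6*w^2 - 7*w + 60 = (w - 5)*(w^2 - w - 12) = (w - 5)*(w + 3)*(w - 4)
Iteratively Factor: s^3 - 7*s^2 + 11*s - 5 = (s - 1)*(s^2 - 6*s + 5) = (s - 5)*(s - 1)*(s - 1)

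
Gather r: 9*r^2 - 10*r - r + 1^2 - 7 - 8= 9*r^2 - 11*r - 14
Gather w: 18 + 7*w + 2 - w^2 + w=-w^2 + 8*w + 20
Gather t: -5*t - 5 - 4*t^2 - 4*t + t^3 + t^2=t^3 - 3*t^2 - 9*t - 5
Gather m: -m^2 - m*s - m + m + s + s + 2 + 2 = -m^2 - m*s + 2*s + 4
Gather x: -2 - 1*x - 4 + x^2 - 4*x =x^2 - 5*x - 6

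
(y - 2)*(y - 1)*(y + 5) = y^3 + 2*y^2 - 13*y + 10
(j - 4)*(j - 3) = j^2 - 7*j + 12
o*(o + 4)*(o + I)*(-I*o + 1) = -I*o^4 + 2*o^3 - 4*I*o^3 + 8*o^2 + I*o^2 + 4*I*o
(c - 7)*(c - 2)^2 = c^3 - 11*c^2 + 32*c - 28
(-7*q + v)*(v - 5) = -7*q*v + 35*q + v^2 - 5*v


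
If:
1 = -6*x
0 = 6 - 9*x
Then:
No Solution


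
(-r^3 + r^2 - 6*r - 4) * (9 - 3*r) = 3*r^4 - 12*r^3 + 27*r^2 - 42*r - 36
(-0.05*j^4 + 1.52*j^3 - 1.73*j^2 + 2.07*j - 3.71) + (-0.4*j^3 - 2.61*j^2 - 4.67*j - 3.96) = -0.05*j^4 + 1.12*j^3 - 4.34*j^2 - 2.6*j - 7.67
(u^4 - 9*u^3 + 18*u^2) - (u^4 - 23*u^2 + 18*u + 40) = -9*u^3 + 41*u^2 - 18*u - 40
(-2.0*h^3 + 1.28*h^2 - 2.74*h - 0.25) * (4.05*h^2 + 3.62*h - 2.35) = -8.1*h^5 - 2.056*h^4 - 1.7634*h^3 - 13.9393*h^2 + 5.534*h + 0.5875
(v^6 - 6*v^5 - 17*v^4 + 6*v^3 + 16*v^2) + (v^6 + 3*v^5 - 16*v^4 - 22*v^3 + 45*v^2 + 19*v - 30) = 2*v^6 - 3*v^5 - 33*v^4 - 16*v^3 + 61*v^2 + 19*v - 30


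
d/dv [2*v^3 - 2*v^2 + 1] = 2*v*(3*v - 2)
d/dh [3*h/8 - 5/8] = 3/8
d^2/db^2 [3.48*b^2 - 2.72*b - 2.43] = 6.96000000000000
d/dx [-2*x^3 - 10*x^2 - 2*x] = -6*x^2 - 20*x - 2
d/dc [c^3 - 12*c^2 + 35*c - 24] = 3*c^2 - 24*c + 35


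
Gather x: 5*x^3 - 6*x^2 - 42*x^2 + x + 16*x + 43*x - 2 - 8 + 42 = 5*x^3 - 48*x^2 + 60*x + 32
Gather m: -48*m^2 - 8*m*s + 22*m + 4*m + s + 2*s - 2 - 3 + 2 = -48*m^2 + m*(26 - 8*s) + 3*s - 3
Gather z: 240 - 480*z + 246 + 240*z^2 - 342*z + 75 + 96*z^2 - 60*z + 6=336*z^2 - 882*z + 567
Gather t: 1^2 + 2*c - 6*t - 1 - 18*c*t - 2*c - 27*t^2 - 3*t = -27*t^2 + t*(-18*c - 9)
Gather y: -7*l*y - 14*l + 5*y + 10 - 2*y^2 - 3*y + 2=-14*l - 2*y^2 + y*(2 - 7*l) + 12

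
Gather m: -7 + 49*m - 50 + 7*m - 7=56*m - 64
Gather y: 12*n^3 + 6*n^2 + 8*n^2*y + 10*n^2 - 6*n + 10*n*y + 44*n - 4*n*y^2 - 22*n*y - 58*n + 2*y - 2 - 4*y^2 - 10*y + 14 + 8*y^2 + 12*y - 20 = 12*n^3 + 16*n^2 - 20*n + y^2*(4 - 4*n) + y*(8*n^2 - 12*n + 4) - 8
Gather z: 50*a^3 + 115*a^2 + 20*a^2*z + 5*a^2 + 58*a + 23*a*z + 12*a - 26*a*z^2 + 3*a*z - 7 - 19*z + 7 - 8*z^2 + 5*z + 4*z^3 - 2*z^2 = 50*a^3 + 120*a^2 + 70*a + 4*z^3 + z^2*(-26*a - 10) + z*(20*a^2 + 26*a - 14)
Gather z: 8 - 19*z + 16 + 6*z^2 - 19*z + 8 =6*z^2 - 38*z + 32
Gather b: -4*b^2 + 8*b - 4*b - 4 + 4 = -4*b^2 + 4*b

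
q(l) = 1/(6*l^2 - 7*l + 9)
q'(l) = (7 - 12*l)/(6*l^2 - 7*l + 9)^2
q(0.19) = 0.13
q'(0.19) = 0.08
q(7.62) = 0.00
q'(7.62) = -0.00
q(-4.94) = 0.01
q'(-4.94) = 0.00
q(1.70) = 0.07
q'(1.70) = -0.06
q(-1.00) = 0.05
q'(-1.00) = 0.04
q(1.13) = 0.11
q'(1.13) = -0.09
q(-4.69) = 0.01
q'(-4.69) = 0.00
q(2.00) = 0.05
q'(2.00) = -0.05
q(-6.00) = 0.00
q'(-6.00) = 0.00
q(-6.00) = 0.00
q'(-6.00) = 0.00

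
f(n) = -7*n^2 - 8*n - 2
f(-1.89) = -11.88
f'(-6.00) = 76.00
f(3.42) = -111.23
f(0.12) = -3.06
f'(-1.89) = 18.46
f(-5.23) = -151.63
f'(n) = -14*n - 8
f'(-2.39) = 25.46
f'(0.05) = -8.70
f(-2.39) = -22.86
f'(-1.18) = 8.52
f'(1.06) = -22.84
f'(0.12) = -9.68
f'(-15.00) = 202.00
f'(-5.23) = 65.22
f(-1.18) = -2.31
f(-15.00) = -1457.00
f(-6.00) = -206.00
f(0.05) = -2.42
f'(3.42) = -55.88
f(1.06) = -18.35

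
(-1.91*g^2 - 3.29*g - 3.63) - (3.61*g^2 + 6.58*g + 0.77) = -5.52*g^2 - 9.87*g - 4.4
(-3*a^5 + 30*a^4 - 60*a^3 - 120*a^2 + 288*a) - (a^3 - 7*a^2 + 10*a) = -3*a^5 + 30*a^4 - 61*a^3 - 113*a^2 + 278*a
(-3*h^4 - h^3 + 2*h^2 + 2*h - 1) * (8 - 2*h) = 6*h^5 - 22*h^4 - 12*h^3 + 12*h^2 + 18*h - 8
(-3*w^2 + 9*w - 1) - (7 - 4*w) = -3*w^2 + 13*w - 8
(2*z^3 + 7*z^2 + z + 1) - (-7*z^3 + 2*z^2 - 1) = 9*z^3 + 5*z^2 + z + 2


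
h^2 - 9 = (h - 3)*(h + 3)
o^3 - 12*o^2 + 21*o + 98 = (o - 7)^2*(o + 2)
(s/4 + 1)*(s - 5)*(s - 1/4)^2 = s^4/4 - 3*s^3/8 - 311*s^2/64 + 159*s/64 - 5/16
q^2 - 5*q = q*(q - 5)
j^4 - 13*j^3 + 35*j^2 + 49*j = j*(j - 7)^2*(j + 1)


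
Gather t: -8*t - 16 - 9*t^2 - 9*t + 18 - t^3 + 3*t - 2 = -t^3 - 9*t^2 - 14*t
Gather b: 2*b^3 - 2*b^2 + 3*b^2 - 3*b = 2*b^3 + b^2 - 3*b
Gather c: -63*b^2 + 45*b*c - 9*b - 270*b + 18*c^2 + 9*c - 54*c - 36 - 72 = -63*b^2 - 279*b + 18*c^2 + c*(45*b - 45) - 108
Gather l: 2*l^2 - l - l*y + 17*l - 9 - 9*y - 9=2*l^2 + l*(16 - y) - 9*y - 18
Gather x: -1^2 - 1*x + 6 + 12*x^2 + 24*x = 12*x^2 + 23*x + 5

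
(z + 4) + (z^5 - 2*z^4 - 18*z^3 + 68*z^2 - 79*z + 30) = z^5 - 2*z^4 - 18*z^3 + 68*z^2 - 78*z + 34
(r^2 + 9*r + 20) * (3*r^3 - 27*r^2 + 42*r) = 3*r^5 - 141*r^3 - 162*r^2 + 840*r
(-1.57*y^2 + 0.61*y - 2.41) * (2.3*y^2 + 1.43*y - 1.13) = -3.611*y^4 - 0.8421*y^3 - 2.8966*y^2 - 4.1356*y + 2.7233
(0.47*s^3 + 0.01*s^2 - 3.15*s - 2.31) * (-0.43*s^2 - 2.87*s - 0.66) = -0.2021*s^5 - 1.3532*s^4 + 1.0156*s^3 + 10.0272*s^2 + 8.7087*s + 1.5246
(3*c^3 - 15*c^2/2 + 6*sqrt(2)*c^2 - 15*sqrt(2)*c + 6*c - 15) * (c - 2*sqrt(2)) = 3*c^4 - 15*c^3/2 - 18*c^2 - 12*sqrt(2)*c + 45*c + 30*sqrt(2)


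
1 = 1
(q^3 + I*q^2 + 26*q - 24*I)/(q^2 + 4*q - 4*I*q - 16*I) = (q^2 + 5*I*q + 6)/(q + 4)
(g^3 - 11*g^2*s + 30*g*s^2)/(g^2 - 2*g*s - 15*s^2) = g*(g - 6*s)/(g + 3*s)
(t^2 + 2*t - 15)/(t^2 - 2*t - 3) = (t + 5)/(t + 1)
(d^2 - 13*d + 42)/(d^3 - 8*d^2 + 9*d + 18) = (d - 7)/(d^2 - 2*d - 3)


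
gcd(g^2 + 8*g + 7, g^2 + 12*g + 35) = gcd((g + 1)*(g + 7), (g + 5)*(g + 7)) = g + 7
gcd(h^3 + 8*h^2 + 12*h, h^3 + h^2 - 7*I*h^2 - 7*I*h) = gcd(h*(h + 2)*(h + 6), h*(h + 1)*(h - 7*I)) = h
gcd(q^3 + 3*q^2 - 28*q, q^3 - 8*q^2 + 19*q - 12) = q - 4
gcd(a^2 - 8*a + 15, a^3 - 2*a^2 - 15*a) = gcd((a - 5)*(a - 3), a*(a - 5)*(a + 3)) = a - 5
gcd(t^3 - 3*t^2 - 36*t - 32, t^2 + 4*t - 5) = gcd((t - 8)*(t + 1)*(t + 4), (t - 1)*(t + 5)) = 1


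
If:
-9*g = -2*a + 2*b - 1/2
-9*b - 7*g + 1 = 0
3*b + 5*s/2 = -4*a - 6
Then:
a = -335*s/452 - 837/452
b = 35*s/226 + 53/113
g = -45*s/226 - 52/113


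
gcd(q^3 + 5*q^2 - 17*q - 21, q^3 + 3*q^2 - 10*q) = 1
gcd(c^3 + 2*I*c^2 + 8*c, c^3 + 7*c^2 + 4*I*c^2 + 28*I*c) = c^2 + 4*I*c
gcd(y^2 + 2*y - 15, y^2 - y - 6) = y - 3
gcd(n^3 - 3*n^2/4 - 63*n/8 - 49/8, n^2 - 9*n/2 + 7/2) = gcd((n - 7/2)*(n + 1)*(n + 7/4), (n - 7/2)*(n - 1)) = n - 7/2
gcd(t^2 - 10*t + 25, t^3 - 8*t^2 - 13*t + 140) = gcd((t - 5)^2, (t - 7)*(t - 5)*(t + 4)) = t - 5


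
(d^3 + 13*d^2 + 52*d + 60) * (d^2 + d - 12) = d^5 + 14*d^4 + 53*d^3 - 44*d^2 - 564*d - 720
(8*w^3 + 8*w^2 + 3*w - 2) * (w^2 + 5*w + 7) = 8*w^5 + 48*w^4 + 99*w^3 + 69*w^2 + 11*w - 14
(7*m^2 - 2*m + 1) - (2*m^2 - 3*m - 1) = 5*m^2 + m + 2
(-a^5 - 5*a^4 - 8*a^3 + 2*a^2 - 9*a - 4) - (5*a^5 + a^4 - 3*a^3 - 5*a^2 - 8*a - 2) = -6*a^5 - 6*a^4 - 5*a^3 + 7*a^2 - a - 2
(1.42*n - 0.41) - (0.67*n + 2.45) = 0.75*n - 2.86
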